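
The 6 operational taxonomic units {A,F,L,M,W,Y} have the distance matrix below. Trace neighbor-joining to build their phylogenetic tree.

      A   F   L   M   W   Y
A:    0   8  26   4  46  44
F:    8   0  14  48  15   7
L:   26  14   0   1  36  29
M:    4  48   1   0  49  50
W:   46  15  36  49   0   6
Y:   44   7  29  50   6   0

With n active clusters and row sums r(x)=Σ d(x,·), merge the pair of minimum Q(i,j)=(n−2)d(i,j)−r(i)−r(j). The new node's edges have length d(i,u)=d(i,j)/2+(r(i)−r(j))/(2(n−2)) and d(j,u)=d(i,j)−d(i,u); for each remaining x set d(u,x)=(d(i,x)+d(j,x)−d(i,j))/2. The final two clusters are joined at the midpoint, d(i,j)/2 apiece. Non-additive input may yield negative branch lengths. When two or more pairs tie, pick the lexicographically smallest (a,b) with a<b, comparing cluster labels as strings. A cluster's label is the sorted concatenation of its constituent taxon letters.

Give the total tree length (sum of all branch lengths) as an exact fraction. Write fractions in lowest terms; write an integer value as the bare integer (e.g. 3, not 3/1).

iteration 1: select A,M (d=4, Q=-264); attach at lengths (-1, 5); label the merged cluster AM
  updated: d(AM,F)=26, d(AM,L)=23/2, d(AM,W)=91/2, d(AM,Y)=45
iteration 2: select AM,L (d=23/2, Q=-184); attach at lengths (12, -1/2); label the merged cluster ALM
  updated: d(ALM,F)=57/4, d(ALM,W)=35, d(ALM,Y)=125/4
iteration 3: select ALM,F (d=57/4, Q=-353/4); attach at lengths (291/16, -63/16); label the merged cluster AFLM
  updated: d(AFLM,W)=143/8, d(AFLM,Y)=12
iteration 4: select AFLM,W (d=143/8, Q=-287/8); attach at lengths (191/16, 95/16); label the merged cluster AFLMW
  updated: d(AFLMW,Y)=1/16
iteration 5: select AFLMW,Y (d=1/16); attach at lengths (1/32, 1/32); label the merged cluster AFLMWY
final tree: (((((A:-1,M:5):12,L:-1/2):291/16,F:-63/16):191/16,W:95/16):1/32,Y:1/32)
total length: 763/16

763/16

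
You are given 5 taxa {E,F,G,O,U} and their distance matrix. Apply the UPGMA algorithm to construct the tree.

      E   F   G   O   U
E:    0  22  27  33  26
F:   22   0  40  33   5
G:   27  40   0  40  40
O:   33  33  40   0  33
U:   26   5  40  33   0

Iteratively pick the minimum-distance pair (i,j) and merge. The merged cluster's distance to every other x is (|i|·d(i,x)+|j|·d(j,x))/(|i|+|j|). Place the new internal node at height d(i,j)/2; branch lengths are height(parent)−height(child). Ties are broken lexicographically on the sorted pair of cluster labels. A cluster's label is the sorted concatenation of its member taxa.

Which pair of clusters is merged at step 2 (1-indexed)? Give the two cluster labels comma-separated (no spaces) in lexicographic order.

1. join F+U (d=5) ⇒ FU; edges |F|=5/2, |U|=5/2
  updated: d(E,FU)=24, d(FU,G)=40, d(FU,O)=33
2. join E+FU (d=24) ⇒ EFU; edges |E|=12, |FU|=19/2
  updated: d(EFU,G)=107/3, d(EFU,O)=33
3. join EFU+O (d=33) ⇒ EFOU; edges |EFU|=9/2, |O|=33/2
  updated: d(EFOU,G)=147/4
4. join EFOU+G (d=147/4) ⇒ EFGOU; edges |EFOU|=15/8, |G|=147/8
final tree: (((E:12,(F:5/2,U:5/2):19/2):9/2,O:33/2):15/8,G:147/8)
total length: 271/4

E,FU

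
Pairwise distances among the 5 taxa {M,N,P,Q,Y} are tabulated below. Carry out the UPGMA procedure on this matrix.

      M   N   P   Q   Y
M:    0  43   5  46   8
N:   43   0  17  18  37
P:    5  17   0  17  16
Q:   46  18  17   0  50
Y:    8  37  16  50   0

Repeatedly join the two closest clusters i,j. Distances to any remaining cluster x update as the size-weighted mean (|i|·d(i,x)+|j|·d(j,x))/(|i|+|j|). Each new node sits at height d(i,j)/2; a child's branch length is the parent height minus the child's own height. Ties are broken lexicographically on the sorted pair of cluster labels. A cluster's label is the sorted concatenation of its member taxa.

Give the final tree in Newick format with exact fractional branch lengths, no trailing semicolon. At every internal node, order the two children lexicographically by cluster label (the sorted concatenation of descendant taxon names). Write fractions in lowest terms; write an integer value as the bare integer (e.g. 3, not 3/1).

(((M:5/2,P:5/2):7/2,Y:6):23/2,(N:9,Q:9):17/2)

1. join M+P (d=5) ⇒ MP; edges |M|=5/2, |P|=5/2
  updated: d(MP,N)=30, d(MP,Q)=63/2, d(MP,Y)=12
2. join MP+Y (d=12) ⇒ MPY; edges |MP|=7/2, |Y|=6
  updated: d(MPY,N)=97/3, d(MPY,Q)=113/3
3. join N+Q (d=18) ⇒ NQ; edges |N|=9, |Q|=9
  updated: d(MPY,NQ)=35
4. join MPY+NQ (d=35) ⇒ MNPQY; edges |MPY|=23/2, |NQ|=17/2
final tree: (((M:5/2,P:5/2):7/2,Y:6):23/2,(N:9,Q:9):17/2)
total length: 105/2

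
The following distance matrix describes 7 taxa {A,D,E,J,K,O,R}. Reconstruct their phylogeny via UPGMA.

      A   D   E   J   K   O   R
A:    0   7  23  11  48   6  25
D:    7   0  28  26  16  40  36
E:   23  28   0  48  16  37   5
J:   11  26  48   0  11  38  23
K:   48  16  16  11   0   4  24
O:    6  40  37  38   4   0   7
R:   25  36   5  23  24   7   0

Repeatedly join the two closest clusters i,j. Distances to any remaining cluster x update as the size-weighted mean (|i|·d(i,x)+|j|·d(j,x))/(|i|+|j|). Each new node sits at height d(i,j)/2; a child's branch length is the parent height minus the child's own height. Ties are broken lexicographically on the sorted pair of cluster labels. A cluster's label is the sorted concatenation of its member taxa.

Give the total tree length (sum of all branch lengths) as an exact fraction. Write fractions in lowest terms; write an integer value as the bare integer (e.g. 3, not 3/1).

step 1: merge (K,O) at d=4; branch lengths K→2, O→2; new cluster KO
  updated: d(A,KO)=27, d(D,KO)=28, d(E,KO)=53/2, d(J,KO)=49/2, d(KO,R)=31/2
step 2: merge (E,R) at d=5; branch lengths E→5/2, R→5/2; new cluster ER
  updated: d(A,ER)=24, d(D,ER)=32, d(ER,J)=71/2, d(ER,KO)=21
step 3: merge (A,D) at d=7; branch lengths A→7/2, D→7/2; new cluster AD
  updated: d(AD,ER)=28, d(AD,J)=37/2, d(AD,KO)=55/2
step 4: merge (AD,J) at d=37/2; branch lengths AD→23/4, J→37/4; new cluster ADJ
  updated: d(ADJ,ER)=61/2, d(ADJ,KO)=53/2
step 5: merge (ER,KO) at d=21; branch lengths ER→8, KO→17/2; new cluster EKOR
  updated: d(ADJ,EKOR)=57/2
step 6: merge (ADJ,EKOR) at d=57/2; branch lengths ADJ→5, EKOR→15/4; new cluster ADEJKOR
final tree: (((A:7/2,D:7/2):23/4,J:37/4):5,((E:5/2,R:5/2):8,(K:2,O:2):17/2):15/4)
total length: 225/4

225/4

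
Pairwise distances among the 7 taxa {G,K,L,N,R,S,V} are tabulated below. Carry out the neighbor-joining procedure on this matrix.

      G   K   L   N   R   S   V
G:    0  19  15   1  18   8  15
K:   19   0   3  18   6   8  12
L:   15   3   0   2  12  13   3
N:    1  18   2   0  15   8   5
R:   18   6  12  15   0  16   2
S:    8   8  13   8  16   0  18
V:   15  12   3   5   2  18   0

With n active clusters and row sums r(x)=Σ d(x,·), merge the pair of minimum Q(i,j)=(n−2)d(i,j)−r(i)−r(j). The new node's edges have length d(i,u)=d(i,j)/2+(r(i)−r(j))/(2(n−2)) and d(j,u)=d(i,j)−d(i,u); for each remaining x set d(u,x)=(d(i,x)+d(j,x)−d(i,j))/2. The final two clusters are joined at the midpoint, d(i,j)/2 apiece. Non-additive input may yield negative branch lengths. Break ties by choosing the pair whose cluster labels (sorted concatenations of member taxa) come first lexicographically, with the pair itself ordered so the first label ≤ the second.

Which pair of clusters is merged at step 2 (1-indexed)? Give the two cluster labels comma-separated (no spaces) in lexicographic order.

GN,S

step 1: merge (G,N) at d=1, Q=-120; branch lengths G→16/5, N→-11/5; new cluster GN
  updated: d(GN,K)=18, d(GN,L)=8, d(GN,R)=16, d(GN,S)=15/2, d(GN,V)=19/2
step 2: merge (GN,S) at d=15/2, Q=-183/2; branch lengths GN→53/16, S→67/16; new cluster GNS
  updated: d(GNS,K)=37/4, d(GNS,L)=27/4, d(GNS,R)=49/4, d(GNS,V)=10
step 3: merge (R,V) at d=2, Q=-213/4; branch lengths R→15/8, V→1/8; new cluster RV
  updated: d(GNS,RV)=81/8, d(K,RV)=8, d(L,RV)=13/2
step 4: merge (GNS,RV) at d=81/8, Q=-61/2; branch lengths GNS→87/16, RV→75/16; new cluster GNRSV
  updated: d(GNRSV,K)=57/16, d(GNRSV,L)=25/16
step 5: merge (GNRSV,K) at d=57/16, Q=-65/8; branch lengths GNRSV→17/16, K→5/2; new cluster GKNRSV
  updated: d(GKNRSV,L)=1/2
step 6: merge (GKNRSV,L) at d=1/2; branch lengths GKNRSV→1/4, L→1/4; new cluster GKLNRSV
final tree: (((((G:16/5,N:-11/5):53/16,S:67/16):87/16,(R:15/8,V:1/8):75/16):17/16,K:5/2):1/4,L:1/4)
total length: 395/16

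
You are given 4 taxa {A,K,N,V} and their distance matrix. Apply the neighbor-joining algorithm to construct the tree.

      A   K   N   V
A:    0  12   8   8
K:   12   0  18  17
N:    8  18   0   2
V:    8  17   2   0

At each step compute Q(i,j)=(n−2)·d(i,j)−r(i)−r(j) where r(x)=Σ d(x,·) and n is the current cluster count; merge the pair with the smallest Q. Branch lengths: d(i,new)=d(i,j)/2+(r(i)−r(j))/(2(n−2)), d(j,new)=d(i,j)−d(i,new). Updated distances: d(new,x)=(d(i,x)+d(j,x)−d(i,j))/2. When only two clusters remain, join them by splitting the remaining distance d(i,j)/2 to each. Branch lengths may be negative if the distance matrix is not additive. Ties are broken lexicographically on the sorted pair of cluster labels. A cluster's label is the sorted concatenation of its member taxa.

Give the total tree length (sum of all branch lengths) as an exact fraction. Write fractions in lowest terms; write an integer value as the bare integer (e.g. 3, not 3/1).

79/4

iteration 1: select A,K (d=12, Q=-51); attach at lengths (5/4, 43/4); label the merged cluster AK
  updated: d(AK,N)=7, d(AK,V)=13/2
iteration 2: select AK,N (d=7, Q=-31/2); attach at lengths (23/4, 5/4); label the merged cluster AKN
  updated: d(AKN,V)=3/4
iteration 3: select AKN,V (d=3/4); attach at lengths (3/8, 3/8); label the merged cluster AKNV
final tree: (((A:5/4,K:43/4):23/4,N:5/4):3/8,V:3/8)
total length: 79/4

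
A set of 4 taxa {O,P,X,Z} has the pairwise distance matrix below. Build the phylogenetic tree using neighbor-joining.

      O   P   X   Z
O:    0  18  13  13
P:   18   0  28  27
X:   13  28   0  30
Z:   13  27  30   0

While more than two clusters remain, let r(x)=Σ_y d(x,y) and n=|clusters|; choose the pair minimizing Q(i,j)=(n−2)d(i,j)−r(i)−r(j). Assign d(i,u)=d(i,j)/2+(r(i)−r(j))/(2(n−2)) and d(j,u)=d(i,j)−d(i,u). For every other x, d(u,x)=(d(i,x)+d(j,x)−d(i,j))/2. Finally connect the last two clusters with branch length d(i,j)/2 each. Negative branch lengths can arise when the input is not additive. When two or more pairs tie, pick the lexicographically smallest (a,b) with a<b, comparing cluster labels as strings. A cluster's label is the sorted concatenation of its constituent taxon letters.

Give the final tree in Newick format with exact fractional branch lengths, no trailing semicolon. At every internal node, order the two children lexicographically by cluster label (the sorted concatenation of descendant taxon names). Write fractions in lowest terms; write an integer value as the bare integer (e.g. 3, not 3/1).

(((O:-1/4,X:53/4):9/4,P:57/4):51/8,Z:51/8)

iteration 1: select O,X (d=13, Q=-89); attach at lengths (-1/4, 53/4); label the merged cluster OX
  updated: d(OX,P)=33/2, d(OX,Z)=15
iteration 2: select OX,P (d=33/2, Q=-117/2); attach at lengths (9/4, 57/4); label the merged cluster OPX
  updated: d(OPX,Z)=51/4
iteration 3: select OPX,Z (d=51/4); attach at lengths (51/8, 51/8); label the merged cluster OPXZ
final tree: (((O:-1/4,X:53/4):9/4,P:57/4):51/8,Z:51/8)
total length: 169/4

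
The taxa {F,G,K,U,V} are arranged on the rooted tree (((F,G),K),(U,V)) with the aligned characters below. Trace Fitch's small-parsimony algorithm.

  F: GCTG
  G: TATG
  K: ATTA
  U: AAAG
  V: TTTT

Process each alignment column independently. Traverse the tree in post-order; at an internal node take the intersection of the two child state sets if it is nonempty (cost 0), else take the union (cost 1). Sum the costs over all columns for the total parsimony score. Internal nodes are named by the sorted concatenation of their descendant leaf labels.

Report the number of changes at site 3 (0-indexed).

2

site 0, node FG: F={G} ∪ G={T} → {G,T} (+1)
site 0, node FGK: FG={G,T} ∪ K={A} → {A,G,T} (+1)
site 0, node UV: U={A} ∪ V={T} → {A,T} (+1)
site 0, node FGKUV: FGK={A,G,T} ∩ UV={A,T} → {A,T} (+0)
site 1, node FG: F={C} ∪ G={A} → {A,C} (+1)
site 1, node FGK: FG={A,C} ∪ K={T} → {A,C,T} (+1)
site 1, node UV: U={A} ∪ V={T} → {A,T} (+1)
site 1, node FGKUV: FGK={A,C,T} ∩ UV={A,T} → {A,T} (+0)
site 2, node FG: F={T} ∩ G={T} → {T} (+0)
site 2, node FGK: FG={T} ∩ K={T} → {T} (+0)
site 2, node UV: U={A} ∪ V={T} → {A,T} (+1)
site 2, node FGKUV: FGK={T} ∩ UV={A,T} → {T} (+0)
site 3, node FG: F={G} ∩ G={G} → {G} (+0)
site 3, node FGK: FG={G} ∪ K={A} → {A,G} (+1)
site 3, node UV: U={G} ∪ V={T} → {G,T} (+1)
site 3, node FGKUV: FGK={A,G} ∩ UV={G,T} → {G} (+0)
per-site changes: [3, 3, 1, 2]; total = 9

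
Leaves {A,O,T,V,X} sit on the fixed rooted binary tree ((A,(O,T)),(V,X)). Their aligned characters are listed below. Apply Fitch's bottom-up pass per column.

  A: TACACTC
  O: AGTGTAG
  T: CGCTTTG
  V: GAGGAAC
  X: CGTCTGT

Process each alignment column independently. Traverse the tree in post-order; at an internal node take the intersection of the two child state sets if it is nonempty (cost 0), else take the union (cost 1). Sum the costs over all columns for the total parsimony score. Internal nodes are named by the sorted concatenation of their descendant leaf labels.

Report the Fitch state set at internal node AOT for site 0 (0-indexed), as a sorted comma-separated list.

[col 0] OT: children O:{A}, T:{C} ∪→ {A,C}; cost 1
[col 0] AOT: children A:{T}, OT:{A,C} ∪→ {A,C,T}; cost 1
[col 0] VX: children V:{G}, X:{C} ∪→ {C,G}; cost 1
[col 0] AOTVX: children AOT:{A,C,T}, VX:{C,G} ∩→ {C}; cost 0
[col 1] OT: children O:{G}, T:{G} ∩→ {G}; cost 0
[col 1] AOT: children A:{A}, OT:{G} ∪→ {A,G}; cost 1
[col 1] VX: children V:{A}, X:{G} ∪→ {A,G}; cost 1
[col 1] AOTVX: children AOT:{A,G}, VX:{A,G} ∩→ {A,G}; cost 0
[col 2] OT: children O:{T}, T:{C} ∪→ {C,T}; cost 1
[col 2] AOT: children A:{C}, OT:{C,T} ∩→ {C}; cost 0
[col 2] VX: children V:{G}, X:{T} ∪→ {G,T}; cost 1
[col 2] AOTVX: children AOT:{C}, VX:{G,T} ∪→ {C,G,T}; cost 1
[col 3] OT: children O:{G}, T:{T} ∪→ {G,T}; cost 1
[col 3] AOT: children A:{A}, OT:{G,T} ∪→ {A,G,T}; cost 1
[col 3] VX: children V:{G}, X:{C} ∪→ {C,G}; cost 1
[col 3] AOTVX: children AOT:{A,G,T}, VX:{C,G} ∩→ {G}; cost 0
[col 4] OT: children O:{T}, T:{T} ∩→ {T}; cost 0
[col 4] AOT: children A:{C}, OT:{T} ∪→ {C,T}; cost 1
[col 4] VX: children V:{A}, X:{T} ∪→ {A,T}; cost 1
[col 4] AOTVX: children AOT:{C,T}, VX:{A,T} ∩→ {T}; cost 0
[col 5] OT: children O:{A}, T:{T} ∪→ {A,T}; cost 1
[col 5] AOT: children A:{T}, OT:{A,T} ∩→ {T}; cost 0
[col 5] VX: children V:{A}, X:{G} ∪→ {A,G}; cost 1
[col 5] AOTVX: children AOT:{T}, VX:{A,G} ∪→ {A,G,T}; cost 1
[col 6] OT: children O:{G}, T:{G} ∩→ {G}; cost 0
[col 6] AOT: children A:{C}, OT:{G} ∪→ {C,G}; cost 1
[col 6] VX: children V:{C}, X:{T} ∪→ {C,T}; cost 1
[col 6] AOTVX: children AOT:{C,G}, VX:{C,T} ∩→ {C}; cost 0
per-site changes: [3, 2, 3, 3, 2, 3, 2]; total = 18

A,C,T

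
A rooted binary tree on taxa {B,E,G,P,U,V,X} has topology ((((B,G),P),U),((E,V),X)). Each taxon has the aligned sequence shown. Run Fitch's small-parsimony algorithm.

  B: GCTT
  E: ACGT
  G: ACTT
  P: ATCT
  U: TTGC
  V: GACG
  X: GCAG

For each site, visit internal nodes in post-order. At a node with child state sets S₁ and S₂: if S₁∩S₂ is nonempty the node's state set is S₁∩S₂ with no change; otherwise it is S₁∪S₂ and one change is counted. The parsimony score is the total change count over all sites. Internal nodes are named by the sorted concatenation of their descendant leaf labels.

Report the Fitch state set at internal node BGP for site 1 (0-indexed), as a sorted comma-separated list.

C,T

BG@0: {G} ∪ {A} = {A,G} (union, +1)
BGP@0: {A,G} ∩ {A} = {A} (intersection, +0)
BGPU@0: {A} ∪ {T} = {A,T} (union, +1)
EV@0: {A} ∪ {G} = {A,G} (union, +1)
EVX@0: {A,G} ∩ {G} = {G} (intersection, +0)
BEGPUVX@0: {A,T} ∪ {G} = {A,G,T} (union, +1)
BG@1: {C} ∩ {C} = {C} (intersection, +0)
BGP@1: {C} ∪ {T} = {C,T} (union, +1)
BGPU@1: {C,T} ∩ {T} = {T} (intersection, +0)
EV@1: {C} ∪ {A} = {A,C} (union, +1)
EVX@1: {A,C} ∩ {C} = {C} (intersection, +0)
BEGPUVX@1: {T} ∪ {C} = {C,T} (union, +1)
BG@2: {T} ∩ {T} = {T} (intersection, +0)
BGP@2: {T} ∪ {C} = {C,T} (union, +1)
BGPU@2: {C,T} ∪ {G} = {C,G,T} (union, +1)
EV@2: {G} ∪ {C} = {C,G} (union, +1)
EVX@2: {C,G} ∪ {A} = {A,C,G} (union, +1)
BEGPUVX@2: {C,G,T} ∩ {A,C,G} = {C,G} (intersection, +0)
BG@3: {T} ∩ {T} = {T} (intersection, +0)
BGP@3: {T} ∩ {T} = {T} (intersection, +0)
BGPU@3: {T} ∪ {C} = {C,T} (union, +1)
EV@3: {T} ∪ {G} = {G,T} (union, +1)
EVX@3: {G,T} ∩ {G} = {G} (intersection, +0)
BEGPUVX@3: {C,T} ∪ {G} = {C,G,T} (union, +1)
per-site changes: [4, 3, 4, 3]; total = 14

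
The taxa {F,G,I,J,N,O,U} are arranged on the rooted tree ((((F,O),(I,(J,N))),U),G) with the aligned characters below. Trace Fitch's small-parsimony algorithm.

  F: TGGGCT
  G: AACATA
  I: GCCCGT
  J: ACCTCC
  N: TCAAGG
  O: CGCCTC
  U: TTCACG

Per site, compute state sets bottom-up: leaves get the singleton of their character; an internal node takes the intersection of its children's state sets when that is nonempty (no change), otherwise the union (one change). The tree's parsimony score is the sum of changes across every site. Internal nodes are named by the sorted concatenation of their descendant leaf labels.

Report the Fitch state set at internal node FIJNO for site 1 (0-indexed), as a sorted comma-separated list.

C,G

[col 0] FO: children F:{T}, O:{C} ∪→ {C,T}; cost 1
[col 0] JN: children J:{A}, N:{T} ∪→ {A,T}; cost 1
[col 0] IJN: children I:{G}, JN:{A,T} ∪→ {A,G,T}; cost 1
[col 0] FIJNO: children FO:{C,T}, IJN:{A,G,T} ∩→ {T}; cost 0
[col 0] FIJNOU: children FIJNO:{T}, U:{T} ∩→ {T}; cost 0
[col 0] FGIJNOU: children FIJNOU:{T}, G:{A} ∪→ {A,T}; cost 1
[col 1] FO: children F:{G}, O:{G} ∩→ {G}; cost 0
[col 1] JN: children J:{C}, N:{C} ∩→ {C}; cost 0
[col 1] IJN: children I:{C}, JN:{C} ∩→ {C}; cost 0
[col 1] FIJNO: children FO:{G}, IJN:{C} ∪→ {C,G}; cost 1
[col 1] FIJNOU: children FIJNO:{C,G}, U:{T} ∪→ {C,G,T}; cost 1
[col 1] FGIJNOU: children FIJNOU:{C,G,T}, G:{A} ∪→ {A,C,G,T}; cost 1
[col 2] FO: children F:{G}, O:{C} ∪→ {C,G}; cost 1
[col 2] JN: children J:{C}, N:{A} ∪→ {A,C}; cost 1
[col 2] IJN: children I:{C}, JN:{A,C} ∩→ {C}; cost 0
[col 2] FIJNO: children FO:{C,G}, IJN:{C} ∩→ {C}; cost 0
[col 2] FIJNOU: children FIJNO:{C}, U:{C} ∩→ {C}; cost 0
[col 2] FGIJNOU: children FIJNOU:{C}, G:{C} ∩→ {C}; cost 0
[col 3] FO: children F:{G}, O:{C} ∪→ {C,G}; cost 1
[col 3] JN: children J:{T}, N:{A} ∪→ {A,T}; cost 1
[col 3] IJN: children I:{C}, JN:{A,T} ∪→ {A,C,T}; cost 1
[col 3] FIJNO: children FO:{C,G}, IJN:{A,C,T} ∩→ {C}; cost 0
[col 3] FIJNOU: children FIJNO:{C}, U:{A} ∪→ {A,C}; cost 1
[col 3] FGIJNOU: children FIJNOU:{A,C}, G:{A} ∩→ {A}; cost 0
[col 4] FO: children F:{C}, O:{T} ∪→ {C,T}; cost 1
[col 4] JN: children J:{C}, N:{G} ∪→ {C,G}; cost 1
[col 4] IJN: children I:{G}, JN:{C,G} ∩→ {G}; cost 0
[col 4] FIJNO: children FO:{C,T}, IJN:{G} ∪→ {C,G,T}; cost 1
[col 4] FIJNOU: children FIJNO:{C,G,T}, U:{C} ∩→ {C}; cost 0
[col 4] FGIJNOU: children FIJNOU:{C}, G:{T} ∪→ {C,T}; cost 1
[col 5] FO: children F:{T}, O:{C} ∪→ {C,T}; cost 1
[col 5] JN: children J:{C}, N:{G} ∪→ {C,G}; cost 1
[col 5] IJN: children I:{T}, JN:{C,G} ∪→ {C,G,T}; cost 1
[col 5] FIJNO: children FO:{C,T}, IJN:{C,G,T} ∩→ {C,T}; cost 0
[col 5] FIJNOU: children FIJNO:{C,T}, U:{G} ∪→ {C,G,T}; cost 1
[col 5] FGIJNOU: children FIJNOU:{C,G,T}, G:{A} ∪→ {A,C,G,T}; cost 1
per-site changes: [4, 3, 2, 4, 4, 5]; total = 22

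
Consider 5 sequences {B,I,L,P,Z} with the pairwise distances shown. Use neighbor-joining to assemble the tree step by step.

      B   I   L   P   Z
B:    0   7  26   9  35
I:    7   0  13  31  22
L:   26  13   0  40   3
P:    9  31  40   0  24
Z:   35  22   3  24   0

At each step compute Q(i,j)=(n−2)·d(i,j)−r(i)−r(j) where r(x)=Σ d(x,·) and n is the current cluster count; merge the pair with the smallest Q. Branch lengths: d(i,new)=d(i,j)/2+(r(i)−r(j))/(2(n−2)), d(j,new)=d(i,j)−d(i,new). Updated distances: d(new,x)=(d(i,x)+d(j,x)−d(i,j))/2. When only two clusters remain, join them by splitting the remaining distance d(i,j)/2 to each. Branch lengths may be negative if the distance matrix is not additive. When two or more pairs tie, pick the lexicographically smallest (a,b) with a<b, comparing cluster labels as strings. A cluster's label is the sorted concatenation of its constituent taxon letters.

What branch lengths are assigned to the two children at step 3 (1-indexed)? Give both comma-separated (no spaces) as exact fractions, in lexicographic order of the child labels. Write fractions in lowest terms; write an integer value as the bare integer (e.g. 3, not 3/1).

step 1: merge (L,Z) at d=3, Q=-157; branch lengths L→7/6, Z→11/6; new cluster LZ
  updated: d(B,LZ)=29, d(I,LZ)=16, d(LZ,P)=61/2
step 2: merge (B,P) at d=9, Q=-195/2; branch lengths B→-15/8, P→87/8; new cluster BP
  updated: d(BP,I)=29/2, d(BP,LZ)=101/4
step 3: merge (BP,I) at d=29/2, Q=-223/4; branch lengths BP→95/8, I→21/8; new cluster BIP
  updated: d(BIP,LZ)=107/8
step 4: merge (BIP,LZ) at d=107/8; branch lengths BIP→107/16, LZ→107/16; new cluster BILPZ
final tree: (((B:-15/8,P:87/8):95/8,I:21/8):107/16,(L:7/6,Z:11/6):107/16)
total length: 319/8

95/8,21/8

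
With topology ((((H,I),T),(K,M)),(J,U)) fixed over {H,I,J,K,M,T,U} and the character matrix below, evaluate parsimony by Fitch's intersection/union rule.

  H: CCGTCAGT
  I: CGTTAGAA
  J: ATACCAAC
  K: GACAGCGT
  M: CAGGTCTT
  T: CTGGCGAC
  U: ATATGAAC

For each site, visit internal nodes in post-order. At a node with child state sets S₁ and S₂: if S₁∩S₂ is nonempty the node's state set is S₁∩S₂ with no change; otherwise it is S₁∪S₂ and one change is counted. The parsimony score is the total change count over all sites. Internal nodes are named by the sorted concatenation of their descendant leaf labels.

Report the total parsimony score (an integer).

25

site 0, node HI: H={C} ∩ I={C} → {C} (+0)
site 0, node HIT: HI={C} ∩ T={C} → {C} (+0)
site 0, node KM: K={G} ∪ M={C} → {C,G} (+1)
site 0, node HIKMT: HIT={C} ∩ KM={C,G} → {C} (+0)
site 0, node JU: J={A} ∩ U={A} → {A} (+0)
site 0, node HIJKMTU: HIKMT={C} ∪ JU={A} → {A,C} (+1)
site 1, node HI: H={C} ∪ I={G} → {C,G} (+1)
site 1, node HIT: HI={C,G} ∪ T={T} → {C,G,T} (+1)
site 1, node KM: K={A} ∩ M={A} → {A} (+0)
site 1, node HIKMT: HIT={C,G,T} ∪ KM={A} → {A,C,G,T} (+1)
site 1, node JU: J={T} ∩ U={T} → {T} (+0)
site 1, node HIJKMTU: HIKMT={A,C,G,T} ∩ JU={T} → {T} (+0)
site 2, node HI: H={G} ∪ I={T} → {G,T} (+1)
site 2, node HIT: HI={G,T} ∩ T={G} → {G} (+0)
site 2, node KM: K={C} ∪ M={G} → {C,G} (+1)
site 2, node HIKMT: HIT={G} ∩ KM={C,G} → {G} (+0)
site 2, node JU: J={A} ∩ U={A} → {A} (+0)
site 2, node HIJKMTU: HIKMT={G} ∪ JU={A} → {A,G} (+1)
site 3, node HI: H={T} ∩ I={T} → {T} (+0)
site 3, node HIT: HI={T} ∪ T={G} → {G,T} (+1)
site 3, node KM: K={A} ∪ M={G} → {A,G} (+1)
site 3, node HIKMT: HIT={G,T} ∩ KM={A,G} → {G} (+0)
site 3, node JU: J={C} ∪ U={T} → {C,T} (+1)
site 3, node HIJKMTU: HIKMT={G} ∪ JU={C,T} → {C,G,T} (+1)
site 4, node HI: H={C} ∪ I={A} → {A,C} (+1)
site 4, node HIT: HI={A,C} ∩ T={C} → {C} (+0)
site 4, node KM: K={G} ∪ M={T} → {G,T} (+1)
site 4, node HIKMT: HIT={C} ∪ KM={G,T} → {C,G,T} (+1)
site 4, node JU: J={C} ∪ U={G} → {C,G} (+1)
site 4, node HIJKMTU: HIKMT={C,G,T} ∩ JU={C,G} → {C,G} (+0)
site 5, node HI: H={A} ∪ I={G} → {A,G} (+1)
site 5, node HIT: HI={A,G} ∩ T={G} → {G} (+0)
site 5, node KM: K={C} ∩ M={C} → {C} (+0)
site 5, node HIKMT: HIT={G} ∪ KM={C} → {C,G} (+1)
site 5, node JU: J={A} ∩ U={A} → {A} (+0)
site 5, node HIJKMTU: HIKMT={C,G} ∪ JU={A} → {A,C,G} (+1)
site 6, node HI: H={G} ∪ I={A} → {A,G} (+1)
site 6, node HIT: HI={A,G} ∩ T={A} → {A} (+0)
site 6, node KM: K={G} ∪ M={T} → {G,T} (+1)
site 6, node HIKMT: HIT={A} ∪ KM={G,T} → {A,G,T} (+1)
site 6, node JU: J={A} ∩ U={A} → {A} (+0)
site 6, node HIJKMTU: HIKMT={A,G,T} ∩ JU={A} → {A} (+0)
site 7, node HI: H={T} ∪ I={A} → {A,T} (+1)
site 7, node HIT: HI={A,T} ∪ T={C} → {A,C,T} (+1)
site 7, node KM: K={T} ∩ M={T} → {T} (+0)
site 7, node HIKMT: HIT={A,C,T} ∩ KM={T} → {T} (+0)
site 7, node JU: J={C} ∩ U={C} → {C} (+0)
site 7, node HIJKMTU: HIKMT={T} ∪ JU={C} → {C,T} (+1)
per-site changes: [2, 3, 3, 4, 4, 3, 3, 3]; total = 25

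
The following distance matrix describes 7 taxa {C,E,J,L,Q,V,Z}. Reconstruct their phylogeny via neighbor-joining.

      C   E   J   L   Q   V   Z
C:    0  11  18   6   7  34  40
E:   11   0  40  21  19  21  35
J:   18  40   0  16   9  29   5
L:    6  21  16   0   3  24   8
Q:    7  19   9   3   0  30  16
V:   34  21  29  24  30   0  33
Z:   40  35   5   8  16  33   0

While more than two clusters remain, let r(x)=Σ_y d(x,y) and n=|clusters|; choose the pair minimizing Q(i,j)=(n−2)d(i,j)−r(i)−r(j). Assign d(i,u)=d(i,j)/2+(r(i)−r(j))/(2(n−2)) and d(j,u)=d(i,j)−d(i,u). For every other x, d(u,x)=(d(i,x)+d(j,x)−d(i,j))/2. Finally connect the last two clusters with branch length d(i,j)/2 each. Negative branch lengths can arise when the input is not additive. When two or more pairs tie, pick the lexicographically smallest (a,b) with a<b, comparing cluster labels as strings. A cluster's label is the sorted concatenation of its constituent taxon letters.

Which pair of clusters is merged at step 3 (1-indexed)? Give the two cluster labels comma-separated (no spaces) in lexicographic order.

C,EV

step 1: merge (J,Z) at d=5, Q=-229; branch lengths J→1/2, Z→9/2; new cluster JZ
  updated: d(C,JZ)=53/2, d(E,JZ)=35, d(JZ,L)=19/2, d(JZ,Q)=10, d(JZ,V)=57/2
step 2: merge (E,V) at d=21, Q=-321/2; branch lengths E→107/16, V→229/16; new cluster EV
  updated: d(C,EV)=12, d(EV,JZ)=85/4, d(EV,L)=12, d(EV,Q)=14
step 3: merge (C,EV) at d=12, Q=-299/4; branch lengths C→113/24, EV→175/24; new cluster CEV
  updated: d(CEV,JZ)=143/8, d(CEV,L)=3, d(CEV,Q)=9/2
step 4: merge (CEV,L) at d=3, Q=-279/8; branch lengths CEV→127/32, L→-31/32; new cluster CELV
  updated: d(CELV,JZ)=195/16, d(CELV,Q)=9/4
step 5: merge (CELV,JZ) at d=195/16, Q=-391/16; branch lengths CELV→71/32, JZ→319/32; new cluster CEJLVZ
  updated: d(CEJLVZ,Q)=1/32
step 6: merge (CEJLVZ,Q) at d=1/32; branch lengths CEJLVZ→1/64, Q→1/64; new cluster CEJLQVZ
final tree: ((((C:113/24,(E:107/16,V:229/16):175/24):127/32,L:-31/32):71/32,(J:1/2,Z:9/2):319/32):1/64,Q:1/64)
total length: 1703/32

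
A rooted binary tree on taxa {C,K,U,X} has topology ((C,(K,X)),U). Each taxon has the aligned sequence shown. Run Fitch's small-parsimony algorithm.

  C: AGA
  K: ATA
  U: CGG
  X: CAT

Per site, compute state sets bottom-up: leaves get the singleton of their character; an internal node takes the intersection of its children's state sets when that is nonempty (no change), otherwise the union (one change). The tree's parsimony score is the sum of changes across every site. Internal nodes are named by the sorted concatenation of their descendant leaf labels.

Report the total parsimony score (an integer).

6

site 0, node KX: K={A} ∪ X={C} → {A,C} (+1)
site 0, node CKX: C={A} ∩ KX={A,C} → {A} (+0)
site 0, node CKUX: CKX={A} ∪ U={C} → {A,C} (+1)
site 1, node KX: K={T} ∪ X={A} → {A,T} (+1)
site 1, node CKX: C={G} ∪ KX={A,T} → {A,G,T} (+1)
site 1, node CKUX: CKX={A,G,T} ∩ U={G} → {G} (+0)
site 2, node KX: K={A} ∪ X={T} → {A,T} (+1)
site 2, node CKX: C={A} ∩ KX={A,T} → {A} (+0)
site 2, node CKUX: CKX={A} ∪ U={G} → {A,G} (+1)
per-site changes: [2, 2, 2]; total = 6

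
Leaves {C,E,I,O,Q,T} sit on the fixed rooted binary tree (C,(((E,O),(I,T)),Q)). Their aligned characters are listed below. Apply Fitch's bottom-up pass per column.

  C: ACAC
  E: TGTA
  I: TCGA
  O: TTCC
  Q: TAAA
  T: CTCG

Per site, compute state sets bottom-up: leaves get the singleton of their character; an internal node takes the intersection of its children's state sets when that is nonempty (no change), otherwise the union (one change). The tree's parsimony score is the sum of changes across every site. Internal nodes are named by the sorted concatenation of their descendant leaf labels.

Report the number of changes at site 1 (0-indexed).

EO@0: {T} ∩ {T} = {T} (intersection, +0)
IT@0: {T} ∪ {C} = {C,T} (union, +1)
EIOT@0: {T} ∩ {C,T} = {T} (intersection, +0)
EIOQT@0: {T} ∩ {T} = {T} (intersection, +0)
CEIOQT@0: {A} ∪ {T} = {A,T} (union, +1)
EO@1: {G} ∪ {T} = {G,T} (union, +1)
IT@1: {C} ∪ {T} = {C,T} (union, +1)
EIOT@1: {G,T} ∩ {C,T} = {T} (intersection, +0)
EIOQT@1: {T} ∪ {A} = {A,T} (union, +1)
CEIOQT@1: {C} ∪ {A,T} = {A,C,T} (union, +1)
EO@2: {T} ∪ {C} = {C,T} (union, +1)
IT@2: {G} ∪ {C} = {C,G} (union, +1)
EIOT@2: {C,T} ∩ {C,G} = {C} (intersection, +0)
EIOQT@2: {C} ∪ {A} = {A,C} (union, +1)
CEIOQT@2: {A} ∩ {A,C} = {A} (intersection, +0)
EO@3: {A} ∪ {C} = {A,C} (union, +1)
IT@3: {A} ∪ {G} = {A,G} (union, +1)
EIOT@3: {A,C} ∩ {A,G} = {A} (intersection, +0)
EIOQT@3: {A} ∩ {A} = {A} (intersection, +0)
CEIOQT@3: {C} ∪ {A} = {A,C} (union, +1)
per-site changes: [2, 4, 3, 3]; total = 12

4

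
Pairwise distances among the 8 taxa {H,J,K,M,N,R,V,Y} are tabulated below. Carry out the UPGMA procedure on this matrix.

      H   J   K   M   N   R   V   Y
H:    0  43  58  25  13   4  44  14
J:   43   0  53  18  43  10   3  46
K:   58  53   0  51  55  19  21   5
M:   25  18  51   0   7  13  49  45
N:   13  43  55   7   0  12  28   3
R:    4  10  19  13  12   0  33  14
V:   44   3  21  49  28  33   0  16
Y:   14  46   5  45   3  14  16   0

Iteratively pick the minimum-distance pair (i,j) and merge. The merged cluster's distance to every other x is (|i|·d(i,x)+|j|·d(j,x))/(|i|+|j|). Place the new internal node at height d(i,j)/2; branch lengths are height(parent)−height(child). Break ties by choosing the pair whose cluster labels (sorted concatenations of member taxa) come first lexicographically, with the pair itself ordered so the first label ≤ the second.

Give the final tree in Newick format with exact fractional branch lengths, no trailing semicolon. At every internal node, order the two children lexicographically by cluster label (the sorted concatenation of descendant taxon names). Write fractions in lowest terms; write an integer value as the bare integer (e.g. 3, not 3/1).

(((((H:2,R:2):37/8,(N:3/2,Y:3/2):41/8):37/8,M:45/4):21/4,(J:3/2,V:3/2):15):31/14,K:131/7)

step 1: merge (J,V) at d=3; branch lengths J→3/2, V→3/2; new cluster JV
  updated: d(H,JV)=87/2, d(JV,K)=37, d(JV,M)=67/2, d(JV,N)=71/2, d(JV,R)=43/2, d(JV,Y)=31
step 2: merge (N,Y) at d=3; branch lengths N→3/2, Y→3/2; new cluster NY
  updated: d(H,NY)=27/2, d(JV,NY)=133/4, d(K,NY)=30, d(M,NY)=26, d(NY,R)=13
step 3: merge (H,R) at d=4; branch lengths H→2, R→2; new cluster HR
  updated: d(HR,JV)=65/2, d(HR,K)=77/2, d(HR,M)=19, d(HR,NY)=53/4
step 4: merge (HR,NY) at d=53/4; branch lengths HR→37/8, NY→41/8; new cluster HNRY
  updated: d(HNRY,JV)=263/8, d(HNRY,K)=137/4, d(HNRY,M)=45/2
step 5: merge (HNRY,M) at d=45/2; branch lengths HNRY→37/8, M→45/4; new cluster HMNRY
  updated: d(HMNRY,JV)=33, d(HMNRY,K)=188/5
step 6: merge (HMNRY,JV) at d=33; branch lengths HMNRY→21/4, JV→15; new cluster HJMNRVY
  updated: d(HJMNRVY,K)=262/7
step 7: merge (HJMNRVY,K) at d=262/7; branch lengths HJMNRVY→31/14, K→131/7; new cluster HJKMNRVY
final tree: (((((H:2,R:2):37/8,(N:3/2,Y:3/2):41/8):37/8,M:45/4):21/4,(J:3/2,V:3/2):15):31/14,K:131/7)
total length: 4301/56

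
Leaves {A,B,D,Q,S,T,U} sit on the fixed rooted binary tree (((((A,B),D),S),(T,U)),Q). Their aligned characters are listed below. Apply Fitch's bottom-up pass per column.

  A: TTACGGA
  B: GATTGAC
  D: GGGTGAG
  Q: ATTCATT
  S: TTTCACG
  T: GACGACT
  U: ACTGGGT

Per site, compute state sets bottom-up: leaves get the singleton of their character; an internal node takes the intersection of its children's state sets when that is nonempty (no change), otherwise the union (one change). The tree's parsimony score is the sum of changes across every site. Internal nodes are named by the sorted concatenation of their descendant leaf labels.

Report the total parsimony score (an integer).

23

[col 0] AB: children A:{T}, B:{G} ∪→ {G,T}; cost 1
[col 0] ABD: children AB:{G,T}, D:{G} ∩→ {G}; cost 0
[col 0] ABDS: children ABD:{G}, S:{T} ∪→ {G,T}; cost 1
[col 0] TU: children T:{G}, U:{A} ∪→ {A,G}; cost 1
[col 0] ABDSTU: children ABDS:{G,T}, TU:{A,G} ∩→ {G}; cost 0
[col 0] ABDQSTU: children ABDSTU:{G}, Q:{A} ∪→ {A,G}; cost 1
[col 1] AB: children A:{T}, B:{A} ∪→ {A,T}; cost 1
[col 1] ABD: children AB:{A,T}, D:{G} ∪→ {A,G,T}; cost 1
[col 1] ABDS: children ABD:{A,G,T}, S:{T} ∩→ {T}; cost 0
[col 1] TU: children T:{A}, U:{C} ∪→ {A,C}; cost 1
[col 1] ABDSTU: children ABDS:{T}, TU:{A,C} ∪→ {A,C,T}; cost 1
[col 1] ABDQSTU: children ABDSTU:{A,C,T}, Q:{T} ∩→ {T}; cost 0
[col 2] AB: children A:{A}, B:{T} ∪→ {A,T}; cost 1
[col 2] ABD: children AB:{A,T}, D:{G} ∪→ {A,G,T}; cost 1
[col 2] ABDS: children ABD:{A,G,T}, S:{T} ∩→ {T}; cost 0
[col 2] TU: children T:{C}, U:{T} ∪→ {C,T}; cost 1
[col 2] ABDSTU: children ABDS:{T}, TU:{C,T} ∩→ {T}; cost 0
[col 2] ABDQSTU: children ABDSTU:{T}, Q:{T} ∩→ {T}; cost 0
[col 3] AB: children A:{C}, B:{T} ∪→ {C,T}; cost 1
[col 3] ABD: children AB:{C,T}, D:{T} ∩→ {T}; cost 0
[col 3] ABDS: children ABD:{T}, S:{C} ∪→ {C,T}; cost 1
[col 3] TU: children T:{G}, U:{G} ∩→ {G}; cost 0
[col 3] ABDSTU: children ABDS:{C,T}, TU:{G} ∪→ {C,G,T}; cost 1
[col 3] ABDQSTU: children ABDSTU:{C,G,T}, Q:{C} ∩→ {C}; cost 0
[col 4] AB: children A:{G}, B:{G} ∩→ {G}; cost 0
[col 4] ABD: children AB:{G}, D:{G} ∩→ {G}; cost 0
[col 4] ABDS: children ABD:{G}, S:{A} ∪→ {A,G}; cost 1
[col 4] TU: children T:{A}, U:{G} ∪→ {A,G}; cost 1
[col 4] ABDSTU: children ABDS:{A,G}, TU:{A,G} ∩→ {A,G}; cost 0
[col 4] ABDQSTU: children ABDSTU:{A,G}, Q:{A} ∩→ {A}; cost 0
[col 5] AB: children A:{G}, B:{A} ∪→ {A,G}; cost 1
[col 5] ABD: children AB:{A,G}, D:{A} ∩→ {A}; cost 0
[col 5] ABDS: children ABD:{A}, S:{C} ∪→ {A,C}; cost 1
[col 5] TU: children T:{C}, U:{G} ∪→ {C,G}; cost 1
[col 5] ABDSTU: children ABDS:{A,C}, TU:{C,G} ∩→ {C}; cost 0
[col 5] ABDQSTU: children ABDSTU:{C}, Q:{T} ∪→ {C,T}; cost 1
[col 6] AB: children A:{A}, B:{C} ∪→ {A,C}; cost 1
[col 6] ABD: children AB:{A,C}, D:{G} ∪→ {A,C,G}; cost 1
[col 6] ABDS: children ABD:{A,C,G}, S:{G} ∩→ {G}; cost 0
[col 6] TU: children T:{T}, U:{T} ∩→ {T}; cost 0
[col 6] ABDSTU: children ABDS:{G}, TU:{T} ∪→ {G,T}; cost 1
[col 6] ABDQSTU: children ABDSTU:{G,T}, Q:{T} ∩→ {T}; cost 0
per-site changes: [4, 4, 3, 3, 2, 4, 3]; total = 23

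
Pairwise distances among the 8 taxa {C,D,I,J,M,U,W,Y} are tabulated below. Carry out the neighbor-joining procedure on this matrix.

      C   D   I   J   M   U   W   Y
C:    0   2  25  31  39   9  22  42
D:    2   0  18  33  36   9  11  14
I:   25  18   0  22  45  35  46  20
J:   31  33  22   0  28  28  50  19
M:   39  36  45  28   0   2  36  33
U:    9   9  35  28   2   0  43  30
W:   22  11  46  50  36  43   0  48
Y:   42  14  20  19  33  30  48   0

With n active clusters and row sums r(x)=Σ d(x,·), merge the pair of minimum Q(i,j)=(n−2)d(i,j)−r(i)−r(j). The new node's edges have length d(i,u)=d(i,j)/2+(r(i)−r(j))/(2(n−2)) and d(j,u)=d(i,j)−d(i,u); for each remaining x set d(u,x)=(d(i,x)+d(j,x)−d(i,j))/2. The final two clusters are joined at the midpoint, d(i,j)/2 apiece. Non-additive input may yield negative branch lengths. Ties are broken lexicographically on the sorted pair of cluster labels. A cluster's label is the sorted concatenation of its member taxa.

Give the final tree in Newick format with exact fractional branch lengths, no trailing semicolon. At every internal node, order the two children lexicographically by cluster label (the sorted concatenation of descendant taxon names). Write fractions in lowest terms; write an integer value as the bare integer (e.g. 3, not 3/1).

(((C:109/32,((I:297/32,(J:207/20,Y:173/20):71/32):437/48,(M:25/4,U:-17/4):685/48):209/32):99/32,D:-159/32):511/64,W:511/64)

1. join M+U (d=2, Q=-363) ⇒ MU; edges |M|=25/4, |U|=-17/4
  updated: d(C,MU)=23, d(D,MU)=43/2, d(I,MU)=39, d(J,MU)=27, d(MU,W)=77/2, d(MU,Y)=61/2
2. join J+Y (d=19, Q=-521/2) ⇒ JY; edges |J|=207/20, |Y|=173/20
  updated: d(C,JY)=27, d(D,JY)=14, d(I,JY)=23/2, d(JY,MU)=77/4, d(JY,W)=79/2
3. join I+JY (d=23/2, Q=-819/4) ⇒ IJY; edges |I|=297/32, |JY|=71/32
  updated: d(C,IJY)=81/4, d(D,IJY)=41/4, d(IJY,MU)=187/8, d(IJY,W)=37
4. join IJY+MU (d=187/8, Q=-1017/8) ⇒ IJMUY; edges |IJY|=437/48, |MU|=685/48
  updated: d(C,IJMUY)=159/16, d(D,IJMUY)=67/16, d(IJMUY,W)=417/16
5. join C+IJMUY (d=159/16, Q=-217/4) ⇒ CIJMUY; edges |C|=109/32, |IJMUY|=209/32
  updated: d(CIJMUY,D)=-15/8, d(CIJMUY,W)=305/16
6. join CIJMUY+D (d=-15/8, Q=-451/16) ⇒ CDIJMUY; edges |CIJMUY|=99/32, |D|=-159/32
  updated: d(CDIJMUY,W)=511/32
7. join CDIJMUY+W (d=511/32) ⇒ CDIJMUWY; edges |CDIJMUY|=511/64, |W|=511/64
final tree: (((C:109/32,((I:297/32,(J:207/20,Y:173/20):71/32):437/48,(M:25/4,U:-17/4):685/48):209/32):99/32,D:-159/32):511/64,W:511/64)
total length: 2557/32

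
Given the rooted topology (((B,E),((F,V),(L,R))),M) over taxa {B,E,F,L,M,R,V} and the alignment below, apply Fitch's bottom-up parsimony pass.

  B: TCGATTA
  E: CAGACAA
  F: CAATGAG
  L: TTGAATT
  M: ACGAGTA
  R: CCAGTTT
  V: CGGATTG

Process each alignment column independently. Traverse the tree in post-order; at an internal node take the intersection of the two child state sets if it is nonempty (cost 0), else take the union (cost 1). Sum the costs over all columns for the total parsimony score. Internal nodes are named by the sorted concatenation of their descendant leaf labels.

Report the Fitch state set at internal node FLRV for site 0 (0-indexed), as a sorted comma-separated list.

BE@0: {T} ∪ {C} = {C,T} (union, +1)
FV@0: {C} ∩ {C} = {C} (intersection, +0)
LR@0: {T} ∪ {C} = {C,T} (union, +1)
FLRV@0: {C} ∩ {C,T} = {C} (intersection, +0)
BEFLRV@0: {C,T} ∩ {C} = {C} (intersection, +0)
BEFLMRV@0: {C} ∪ {A} = {A,C} (union, +1)
BE@1: {C} ∪ {A} = {A,C} (union, +1)
FV@1: {A} ∪ {G} = {A,G} (union, +1)
LR@1: {T} ∪ {C} = {C,T} (union, +1)
FLRV@1: {A,G} ∪ {C,T} = {A,C,G,T} (union, +1)
BEFLRV@1: {A,C} ∩ {A,C,G,T} = {A,C} (intersection, +0)
BEFLMRV@1: {A,C} ∩ {C} = {C} (intersection, +0)
BE@2: {G} ∩ {G} = {G} (intersection, +0)
FV@2: {A} ∪ {G} = {A,G} (union, +1)
LR@2: {G} ∪ {A} = {A,G} (union, +1)
FLRV@2: {A,G} ∩ {A,G} = {A,G} (intersection, +0)
BEFLRV@2: {G} ∩ {A,G} = {G} (intersection, +0)
BEFLMRV@2: {G} ∩ {G} = {G} (intersection, +0)
BE@3: {A} ∩ {A} = {A} (intersection, +0)
FV@3: {T} ∪ {A} = {A,T} (union, +1)
LR@3: {A} ∪ {G} = {A,G} (union, +1)
FLRV@3: {A,T} ∩ {A,G} = {A} (intersection, +0)
BEFLRV@3: {A} ∩ {A} = {A} (intersection, +0)
BEFLMRV@3: {A} ∩ {A} = {A} (intersection, +0)
BE@4: {T} ∪ {C} = {C,T} (union, +1)
FV@4: {G} ∪ {T} = {G,T} (union, +1)
LR@4: {A} ∪ {T} = {A,T} (union, +1)
FLRV@4: {G,T} ∩ {A,T} = {T} (intersection, +0)
BEFLRV@4: {C,T} ∩ {T} = {T} (intersection, +0)
BEFLMRV@4: {T} ∪ {G} = {G,T} (union, +1)
BE@5: {T} ∪ {A} = {A,T} (union, +1)
FV@5: {A} ∪ {T} = {A,T} (union, +1)
LR@5: {T} ∩ {T} = {T} (intersection, +0)
FLRV@5: {A,T} ∩ {T} = {T} (intersection, +0)
BEFLRV@5: {A,T} ∩ {T} = {T} (intersection, +0)
BEFLMRV@5: {T} ∩ {T} = {T} (intersection, +0)
BE@6: {A} ∩ {A} = {A} (intersection, +0)
FV@6: {G} ∩ {G} = {G} (intersection, +0)
LR@6: {T} ∩ {T} = {T} (intersection, +0)
FLRV@6: {G} ∪ {T} = {G,T} (union, +1)
BEFLRV@6: {A} ∪ {G,T} = {A,G,T} (union, +1)
BEFLMRV@6: {A,G,T} ∩ {A} = {A} (intersection, +0)
per-site changes: [3, 4, 2, 2, 4, 2, 2]; total = 19

C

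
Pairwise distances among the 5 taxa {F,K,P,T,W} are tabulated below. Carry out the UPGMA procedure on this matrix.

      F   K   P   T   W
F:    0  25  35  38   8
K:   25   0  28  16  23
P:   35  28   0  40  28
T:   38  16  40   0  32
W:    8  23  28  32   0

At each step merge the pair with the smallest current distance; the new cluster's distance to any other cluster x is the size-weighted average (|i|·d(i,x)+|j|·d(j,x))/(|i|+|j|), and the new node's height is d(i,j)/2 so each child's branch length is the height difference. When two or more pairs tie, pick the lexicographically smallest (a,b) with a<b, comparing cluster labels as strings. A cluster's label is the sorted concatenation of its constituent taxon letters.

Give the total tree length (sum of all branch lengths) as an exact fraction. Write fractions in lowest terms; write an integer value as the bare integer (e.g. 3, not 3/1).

119/2

iteration 1: select F,W (d=8); attach at lengths (4, 4); label the merged cluster FW
  updated: d(FW,K)=24, d(FW,P)=63/2, d(FW,T)=35
iteration 2: select K,T (d=16); attach at lengths (8, 8); label the merged cluster KT
  updated: d(FW,KT)=59/2, d(KT,P)=34
iteration 3: select FW,KT (d=59/2); attach at lengths (43/4, 27/4); label the merged cluster FKTW
  updated: d(FKTW,P)=131/4
iteration 4: select FKTW,P (d=131/4); attach at lengths (13/8, 131/8); label the merged cluster FKPTW
final tree: (((F:4,W:4):43/4,(K:8,T:8):27/4):13/8,P:131/8)
total length: 119/2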